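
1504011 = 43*34977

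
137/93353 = 137/93353= 0.00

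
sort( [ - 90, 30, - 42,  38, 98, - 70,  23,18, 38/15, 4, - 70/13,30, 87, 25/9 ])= [- 90, - 70, - 42,-70/13, 38/15  ,  25/9 , 4, 18, 23, 30  ,  30, 38,87 , 98] 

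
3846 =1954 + 1892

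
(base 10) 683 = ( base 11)571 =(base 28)ob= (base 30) mn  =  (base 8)1253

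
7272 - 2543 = 4729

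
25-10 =15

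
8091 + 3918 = 12009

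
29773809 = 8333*3573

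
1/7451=1/7451 =0.00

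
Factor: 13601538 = 2^1*3^2*  157^1*4813^1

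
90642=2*45321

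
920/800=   23/20 = 1.15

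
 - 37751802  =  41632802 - 79384604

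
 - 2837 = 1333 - 4170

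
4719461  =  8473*557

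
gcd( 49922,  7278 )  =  2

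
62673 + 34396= 97069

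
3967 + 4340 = 8307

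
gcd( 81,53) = 1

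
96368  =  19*5072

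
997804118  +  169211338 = 1167015456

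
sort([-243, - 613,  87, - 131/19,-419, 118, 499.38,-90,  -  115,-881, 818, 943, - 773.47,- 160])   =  [-881,-773.47 , - 613, - 419,- 243, - 160, -115, - 90, - 131/19, 87, 118,499.38, 818,943] 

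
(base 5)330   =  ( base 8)132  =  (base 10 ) 90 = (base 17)55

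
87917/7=87917/7  =  12559.57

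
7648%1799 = 452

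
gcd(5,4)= 1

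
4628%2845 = 1783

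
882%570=312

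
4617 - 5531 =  - 914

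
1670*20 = 33400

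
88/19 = 4+12/19 = 4.63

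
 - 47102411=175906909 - 223009320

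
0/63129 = 0 = 0.00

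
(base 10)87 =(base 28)33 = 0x57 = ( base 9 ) 106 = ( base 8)127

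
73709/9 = 73709/9 = 8189.89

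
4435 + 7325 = 11760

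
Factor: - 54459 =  - 3^3*2017^1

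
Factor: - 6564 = -2^2*3^1 * 547^1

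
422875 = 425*995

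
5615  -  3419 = 2196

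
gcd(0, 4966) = 4966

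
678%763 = 678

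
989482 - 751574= 237908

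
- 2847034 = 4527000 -7374034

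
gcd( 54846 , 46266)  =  66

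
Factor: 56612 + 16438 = 2^1*3^1 * 5^2*487^1 = 73050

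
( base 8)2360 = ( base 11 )a4a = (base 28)1H4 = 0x4f0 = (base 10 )1264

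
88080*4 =352320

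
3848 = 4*962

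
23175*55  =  1274625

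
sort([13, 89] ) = [13, 89 ] 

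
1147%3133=1147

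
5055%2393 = 269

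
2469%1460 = 1009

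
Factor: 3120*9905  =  30903600 = 2^4*3^1*5^2*7^1* 13^1*283^1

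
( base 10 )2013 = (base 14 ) A3B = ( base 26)2PB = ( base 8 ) 3735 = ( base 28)2FP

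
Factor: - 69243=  - 3^1*  23081^1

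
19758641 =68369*289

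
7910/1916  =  3955/958 = 4.13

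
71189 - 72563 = -1374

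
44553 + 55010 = 99563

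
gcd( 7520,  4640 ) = 160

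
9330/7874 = 4665/3937=1.18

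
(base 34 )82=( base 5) 2044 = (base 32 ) 8i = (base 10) 274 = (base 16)112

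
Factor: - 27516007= - 59^1 * 466373^1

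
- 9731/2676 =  - 4+973/2676 = - 3.64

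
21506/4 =5376  +  1/2=5376.50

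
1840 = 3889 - 2049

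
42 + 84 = 126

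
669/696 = 223/232 = 0.96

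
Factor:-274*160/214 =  - 2^5*5^1*107^( - 1)*137^1 = -  21920/107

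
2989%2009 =980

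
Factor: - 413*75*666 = -2^1*3^3*5^2*7^1*37^1*59^1   =  -20629350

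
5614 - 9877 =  - 4263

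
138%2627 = 138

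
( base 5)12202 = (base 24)1ef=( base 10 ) 927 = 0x39F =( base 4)32133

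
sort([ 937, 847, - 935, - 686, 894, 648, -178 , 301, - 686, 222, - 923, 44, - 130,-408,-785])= [ - 935, - 923, - 785,-686, - 686,-408,  -  178, - 130, 44 , 222, 301, 648, 847, 894, 937 ] 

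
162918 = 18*9051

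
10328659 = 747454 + 9581205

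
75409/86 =75409/86 = 876.85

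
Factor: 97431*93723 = 3^2*7^1 * 47^1 * 691^1*4463^1 = 9131525613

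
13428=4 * 3357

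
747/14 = 53 + 5/14=53.36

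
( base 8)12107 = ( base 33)4pa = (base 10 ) 5191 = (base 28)6HB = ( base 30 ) 5N1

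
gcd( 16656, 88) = 8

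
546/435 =1 + 37/145 = 1.26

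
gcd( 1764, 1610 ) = 14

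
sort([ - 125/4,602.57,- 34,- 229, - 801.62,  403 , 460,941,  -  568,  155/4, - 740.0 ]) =[-801.62,-740.0, - 568, - 229, -34,  -  125/4,  155/4,403,460,  602.57, 941 ]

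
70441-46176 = 24265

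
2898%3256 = 2898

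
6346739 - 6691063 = - 344324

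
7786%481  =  90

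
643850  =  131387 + 512463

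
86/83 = 1 + 3/83 = 1.04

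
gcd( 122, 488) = 122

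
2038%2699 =2038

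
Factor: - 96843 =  - 3^1 * 19^1*1699^1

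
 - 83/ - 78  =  83/78 = 1.06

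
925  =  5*185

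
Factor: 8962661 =19^1*471719^1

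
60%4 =0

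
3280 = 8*410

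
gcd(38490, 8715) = 15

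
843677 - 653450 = 190227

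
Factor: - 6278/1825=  - 2^1*5^( - 2 )*43^1 = - 86/25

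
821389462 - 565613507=255775955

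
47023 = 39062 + 7961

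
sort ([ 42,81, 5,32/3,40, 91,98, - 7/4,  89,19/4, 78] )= [ - 7/4,19/4,5,  32/3,40,42,  78,81,89,91,98 ] 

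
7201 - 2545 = 4656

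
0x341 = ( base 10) 833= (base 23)1d5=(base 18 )2A5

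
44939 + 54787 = 99726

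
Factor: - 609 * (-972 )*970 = 2^3*3^6*5^1 * 7^1  *29^1*97^1 = 574189560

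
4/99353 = 4/99353 = 0.00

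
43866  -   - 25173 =69039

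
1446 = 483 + 963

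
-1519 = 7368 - 8887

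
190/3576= 95/1788  =  0.05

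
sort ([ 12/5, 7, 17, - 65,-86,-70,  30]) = [-86 , -70,- 65,12/5,7,17,  30]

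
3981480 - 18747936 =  - 14766456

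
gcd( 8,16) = 8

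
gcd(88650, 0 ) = 88650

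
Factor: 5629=13^1*433^1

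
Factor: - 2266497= - 3^2*251833^1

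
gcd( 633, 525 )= 3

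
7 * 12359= 86513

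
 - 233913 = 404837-638750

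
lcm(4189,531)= 37701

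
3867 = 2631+1236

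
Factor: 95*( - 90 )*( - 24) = 205200= 2^4*3^3* 5^2*19^1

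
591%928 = 591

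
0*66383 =0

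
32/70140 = 8/17535 = 0.00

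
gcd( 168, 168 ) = 168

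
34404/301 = 114+90/301 = 114.30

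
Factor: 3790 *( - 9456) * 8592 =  - 2^9*3^2 * 5^1*179^1*197^1*379^1 = - 307922158080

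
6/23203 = 6/23203 = 0.00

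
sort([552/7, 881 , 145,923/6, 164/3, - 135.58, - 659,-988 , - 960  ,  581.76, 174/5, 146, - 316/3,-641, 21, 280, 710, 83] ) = [ - 988,-960,-659, - 641, - 135.58, - 316/3, 21,174/5, 164/3,552/7,83, 145, 146, 923/6,  280,581.76,  710, 881 ] 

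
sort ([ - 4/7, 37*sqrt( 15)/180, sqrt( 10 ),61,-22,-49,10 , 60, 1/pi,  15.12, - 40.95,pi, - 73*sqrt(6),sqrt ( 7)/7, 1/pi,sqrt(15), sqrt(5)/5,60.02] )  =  [ - 73*sqrt( 6), - 49, - 40.95,  -  22, - 4/7, 1/pi , 1/pi,sqrt( 7) /7,sqrt( 5 ) /5,37*sqrt( 15 )/180, pi,sqrt( 10), sqrt ( 15),10,15.12,  60,60.02, 61]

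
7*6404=44828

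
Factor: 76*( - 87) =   -  2^2*3^1*19^1*29^1= - 6612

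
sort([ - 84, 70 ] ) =[ - 84, 70 ] 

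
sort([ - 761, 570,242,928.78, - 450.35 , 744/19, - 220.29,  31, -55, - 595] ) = [ - 761, - 595 ,-450.35, - 220.29 ,-55, 31,744/19 , 242, 570, 928.78]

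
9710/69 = 9710/69 = 140.72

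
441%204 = 33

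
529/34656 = 529/34656 = 0.02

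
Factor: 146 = 2^1*73^1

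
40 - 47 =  - 7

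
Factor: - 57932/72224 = -2^ (-3)*7^1*37^( - 1 )*61^ (  -  1)*2069^1 = - 14483/18056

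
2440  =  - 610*( - 4 ) 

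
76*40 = 3040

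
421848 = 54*7812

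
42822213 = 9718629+33103584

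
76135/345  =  15227/69 = 220.68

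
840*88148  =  74044320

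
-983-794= - 1777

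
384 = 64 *6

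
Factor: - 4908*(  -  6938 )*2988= 101746491552 = 2^5*3^3*83^1 * 409^1 * 3469^1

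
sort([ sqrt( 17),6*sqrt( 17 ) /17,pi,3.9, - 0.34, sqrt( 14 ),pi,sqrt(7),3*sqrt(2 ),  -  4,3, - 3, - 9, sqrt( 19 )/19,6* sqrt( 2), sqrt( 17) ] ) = [ - 9, - 4, - 3, - 0.34, sqrt(19)/19, 6 * sqrt( 17)/17,sqrt( 7 ), 3,pi,pi,sqrt( 14 ) , 3.9, sqrt(17),sqrt( 17 ),3 * sqrt( 2 ),6*sqrt(2)]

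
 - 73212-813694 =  - 886906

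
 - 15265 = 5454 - 20719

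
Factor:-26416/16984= - 2^1*11^( - 1) * 13^1*127^1*193^( - 1)= - 3302/2123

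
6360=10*636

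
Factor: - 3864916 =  - 2^2*11^1* 17^1*5167^1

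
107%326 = 107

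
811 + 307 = 1118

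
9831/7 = 9831/7 = 1404.43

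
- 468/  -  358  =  1 + 55/179 = 1.31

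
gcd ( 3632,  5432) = 8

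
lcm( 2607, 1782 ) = 140778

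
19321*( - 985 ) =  - 19031185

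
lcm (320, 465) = 29760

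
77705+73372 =151077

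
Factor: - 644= - 2^2*7^1*23^1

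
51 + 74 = 125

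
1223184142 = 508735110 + 714449032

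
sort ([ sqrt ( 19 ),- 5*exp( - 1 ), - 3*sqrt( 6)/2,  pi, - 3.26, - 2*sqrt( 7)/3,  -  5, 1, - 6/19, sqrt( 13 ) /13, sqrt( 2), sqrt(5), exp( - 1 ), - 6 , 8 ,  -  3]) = [ - 6, - 5,  -  3*sqrt( 6) /2, - 3.26, - 3, - 5*exp( - 1), - 2*sqrt(7 )/3, - 6/19, sqrt( 13) /13,exp(  -  1),1, sqrt ( 2), sqrt ( 5 ) , pi,sqrt( 19),8 ] 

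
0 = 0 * 1912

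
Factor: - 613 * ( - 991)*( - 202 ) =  - 122711566 = - 2^1*101^1*613^1 * 991^1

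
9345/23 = 9345/23 = 406.30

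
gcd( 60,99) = 3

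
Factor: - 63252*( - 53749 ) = 3399731748 = 2^2*3^2*7^1*59^1*251^1*911^1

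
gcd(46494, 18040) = 82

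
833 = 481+352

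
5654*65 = 367510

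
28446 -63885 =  - 35439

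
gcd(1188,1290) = 6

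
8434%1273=796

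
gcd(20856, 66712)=8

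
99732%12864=9684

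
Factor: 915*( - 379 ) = -3^1*5^1 * 61^1 * 379^1=-346785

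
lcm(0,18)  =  0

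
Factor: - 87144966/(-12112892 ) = 714303/99286 = 2^(-1)*3^2*11^( - 1)*4513^( - 1)  *79367^1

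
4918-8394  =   - 3476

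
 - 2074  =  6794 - 8868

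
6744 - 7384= -640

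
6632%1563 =380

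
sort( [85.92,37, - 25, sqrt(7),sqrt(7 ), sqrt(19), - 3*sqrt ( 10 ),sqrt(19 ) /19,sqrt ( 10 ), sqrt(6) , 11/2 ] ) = [  -  25, - 3*sqrt( 10),sqrt( 19)/19, sqrt ( 6 ), sqrt( 7 ), sqrt ( 7), sqrt(10),sqrt (19),11/2,37,85.92]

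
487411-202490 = 284921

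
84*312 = 26208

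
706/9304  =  353/4652  =  0.08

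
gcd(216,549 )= 9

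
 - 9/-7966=9/7966 = 0.00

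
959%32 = 31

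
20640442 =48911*422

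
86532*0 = 0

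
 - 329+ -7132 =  - 7461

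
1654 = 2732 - 1078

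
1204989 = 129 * 9341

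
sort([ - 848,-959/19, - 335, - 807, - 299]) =[-848,-807, - 335, - 299, - 959/19]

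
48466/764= 24233/382= 63.44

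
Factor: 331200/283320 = 2^3*5^1 *23^1*787^( - 1 ) = 920/787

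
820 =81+739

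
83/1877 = 83/1877 = 0.04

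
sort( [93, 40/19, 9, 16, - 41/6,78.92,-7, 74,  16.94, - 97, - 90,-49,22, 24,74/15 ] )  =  [-97,-90, - 49,-7, - 41/6,40/19,74/15, 9 , 16, 16.94,22,  24,74,78.92,93]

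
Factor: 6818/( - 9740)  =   - 7/10  =  -2^(- 1 ) * 5^( - 1 ) * 7^1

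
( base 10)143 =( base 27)58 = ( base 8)217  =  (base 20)73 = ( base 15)98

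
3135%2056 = 1079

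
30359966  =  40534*749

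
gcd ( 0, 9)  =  9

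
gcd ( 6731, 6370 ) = 1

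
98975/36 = 2749+ 11/36 =2749.31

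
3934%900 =334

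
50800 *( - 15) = -762000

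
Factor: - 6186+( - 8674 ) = - 2^2*5^1*743^1 = - 14860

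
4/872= 1/218=0.00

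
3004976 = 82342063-79337087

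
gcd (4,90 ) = 2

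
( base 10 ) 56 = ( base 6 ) 132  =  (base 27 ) 22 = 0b111000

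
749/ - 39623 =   -  749/39623=- 0.02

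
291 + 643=934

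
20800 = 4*5200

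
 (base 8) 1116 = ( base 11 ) 497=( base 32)IE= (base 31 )j1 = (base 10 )590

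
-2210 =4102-6312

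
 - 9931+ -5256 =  - 15187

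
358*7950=2846100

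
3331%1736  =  1595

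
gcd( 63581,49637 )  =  7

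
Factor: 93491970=2^1 * 3^1*5^1*11^1*13^1*19^1*31^1 *37^1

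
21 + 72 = 93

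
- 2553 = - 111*23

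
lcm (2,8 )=8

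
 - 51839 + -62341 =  - 114180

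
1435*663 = 951405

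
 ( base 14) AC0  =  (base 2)100001010000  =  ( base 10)2128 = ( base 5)32003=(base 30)2as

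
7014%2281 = 171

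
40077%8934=4341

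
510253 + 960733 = 1470986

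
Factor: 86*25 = 2^1*5^2 * 43^1 = 2150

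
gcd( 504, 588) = 84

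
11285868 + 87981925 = 99267793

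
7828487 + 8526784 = 16355271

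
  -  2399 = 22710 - 25109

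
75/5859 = 25/1953 = 0.01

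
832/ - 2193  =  -1  +  1361/2193  =  -  0.38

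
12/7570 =6/3785 = 0.00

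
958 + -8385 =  - 7427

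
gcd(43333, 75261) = 1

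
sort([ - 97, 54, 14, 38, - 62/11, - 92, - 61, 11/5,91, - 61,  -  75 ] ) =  [- 97, - 92, -75, - 61,- 61,-62/11, 11/5,14, 38, 54,91]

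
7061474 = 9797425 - 2735951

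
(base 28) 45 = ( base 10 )117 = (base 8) 165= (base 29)41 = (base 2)1110101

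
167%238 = 167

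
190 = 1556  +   - 1366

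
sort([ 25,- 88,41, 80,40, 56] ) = [ -88, 25,  40,  41, 56,80 ] 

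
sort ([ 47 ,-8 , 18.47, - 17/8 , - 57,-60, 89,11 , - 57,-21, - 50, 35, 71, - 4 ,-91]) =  [ - 91, - 60, - 57, - 57, - 50,-21,-8, -4, -17/8 , 11,18.47, 35,  47,71,  89 ] 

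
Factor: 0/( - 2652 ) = 0 = 0^1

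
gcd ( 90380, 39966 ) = 2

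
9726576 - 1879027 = 7847549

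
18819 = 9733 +9086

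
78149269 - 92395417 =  - 14246148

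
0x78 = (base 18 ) 6C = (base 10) 120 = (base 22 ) 5A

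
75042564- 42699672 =32342892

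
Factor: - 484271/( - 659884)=2^(-2)*29^1*199^( - 1) * 829^(-1 )*16699^1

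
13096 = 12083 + 1013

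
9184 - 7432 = 1752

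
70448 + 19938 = 90386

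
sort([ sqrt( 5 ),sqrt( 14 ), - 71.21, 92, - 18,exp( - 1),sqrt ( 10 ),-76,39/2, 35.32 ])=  [ - 76, - 71.21, - 18, exp(-1 ),sqrt( 5), sqrt ( 10), sqrt( 14), 39/2, 35.32, 92]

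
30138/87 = 346 + 12/29=346.41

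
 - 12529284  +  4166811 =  - 8362473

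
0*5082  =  0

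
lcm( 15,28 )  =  420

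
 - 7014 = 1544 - 8558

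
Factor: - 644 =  - 2^2*7^1*23^1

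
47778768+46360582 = 94139350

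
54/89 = 54/89  =  0.61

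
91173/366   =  30391/122  =  249.11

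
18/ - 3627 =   -  2/403= - 0.00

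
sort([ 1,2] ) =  [ 1, 2 ]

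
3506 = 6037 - 2531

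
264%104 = 56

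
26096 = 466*56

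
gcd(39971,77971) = 1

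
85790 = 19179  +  66611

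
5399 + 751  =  6150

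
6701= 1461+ 5240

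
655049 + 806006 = 1461055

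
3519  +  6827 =10346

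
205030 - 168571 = 36459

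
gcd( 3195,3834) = 639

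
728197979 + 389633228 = 1117831207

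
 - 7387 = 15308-22695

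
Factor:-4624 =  - 2^4*17^2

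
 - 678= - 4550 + 3872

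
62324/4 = 15581  =  15581.00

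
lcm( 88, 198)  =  792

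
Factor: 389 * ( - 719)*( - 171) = 3^2 * 19^1*389^1  *719^1  =  47827161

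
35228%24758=10470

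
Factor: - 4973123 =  - 29^1*223^1 * 769^1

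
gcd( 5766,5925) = 3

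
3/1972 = 3/1972  =  0.00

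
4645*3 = 13935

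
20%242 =20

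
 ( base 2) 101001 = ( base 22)1j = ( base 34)17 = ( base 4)221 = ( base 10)41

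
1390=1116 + 274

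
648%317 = 14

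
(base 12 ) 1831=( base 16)b65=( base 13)1435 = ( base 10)2917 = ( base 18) 901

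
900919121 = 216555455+684363666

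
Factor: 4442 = 2^1*2221^1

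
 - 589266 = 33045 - 622311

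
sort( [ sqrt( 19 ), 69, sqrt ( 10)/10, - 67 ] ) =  [-67,sqrt(10)/10, sqrt(19 ),69] 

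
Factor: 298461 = 3^1*99487^1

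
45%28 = 17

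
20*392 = 7840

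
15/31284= 5/10428= 0.00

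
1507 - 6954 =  - 5447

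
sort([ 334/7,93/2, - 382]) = [ - 382,93/2,334/7 ] 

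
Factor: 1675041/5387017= 3^1*281^1  *  1987^1*5387017^( - 1) 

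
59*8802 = 519318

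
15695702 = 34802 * 451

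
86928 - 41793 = 45135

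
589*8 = 4712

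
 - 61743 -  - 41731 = -20012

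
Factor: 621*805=499905=3^3*5^1 * 7^1* 23^2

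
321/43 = 321/43=7.47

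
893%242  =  167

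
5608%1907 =1794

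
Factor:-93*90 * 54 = -451980 = -2^2*3^6*5^1*31^1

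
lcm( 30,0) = 0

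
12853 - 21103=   -8250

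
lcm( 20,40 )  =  40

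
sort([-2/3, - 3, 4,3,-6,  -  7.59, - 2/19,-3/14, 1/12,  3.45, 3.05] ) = [-7.59, - 6, -3,-2/3, - 3/14, - 2/19,1/12, 3, 3.05,3.45,4]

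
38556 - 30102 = 8454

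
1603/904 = 1603/904 = 1.77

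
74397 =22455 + 51942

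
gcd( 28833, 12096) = 21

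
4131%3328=803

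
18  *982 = 17676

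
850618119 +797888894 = 1648507013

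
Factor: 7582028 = 2^2*1895507^1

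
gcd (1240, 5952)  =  248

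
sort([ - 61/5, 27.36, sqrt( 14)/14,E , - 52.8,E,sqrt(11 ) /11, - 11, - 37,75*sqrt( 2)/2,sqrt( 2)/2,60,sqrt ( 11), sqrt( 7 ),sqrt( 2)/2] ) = [ -52.8, - 37,  -  61/5, - 11,sqrt( 14 )/14,sqrt( 11) /11,sqrt (2 ) /2,sqrt( 2 )/2,sqrt ( 7),E, E,sqrt( 11 ),27.36, 75*sqrt( 2)/2,60 ]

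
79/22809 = 79/22809 = 0.00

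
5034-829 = 4205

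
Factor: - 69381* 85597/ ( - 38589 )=3^1*13^1 * 19^( - 1 ) * 593^1*677^( - 1 )*85597^1 = 1979601819/12863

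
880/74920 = 22/1873=   0.01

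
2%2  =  0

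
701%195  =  116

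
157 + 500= 657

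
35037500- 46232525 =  - 11195025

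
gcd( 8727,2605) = 1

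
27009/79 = 27009/79 = 341.89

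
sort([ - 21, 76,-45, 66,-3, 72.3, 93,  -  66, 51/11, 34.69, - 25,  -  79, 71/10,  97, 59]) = [ - 79,  -  66, - 45, - 25, - 21,-3, 51/11, 71/10, 34.69, 59, 66,72.3, 76,93,97 ]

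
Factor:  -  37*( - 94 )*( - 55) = -2^1*5^1 * 11^1*37^1*47^1=-  191290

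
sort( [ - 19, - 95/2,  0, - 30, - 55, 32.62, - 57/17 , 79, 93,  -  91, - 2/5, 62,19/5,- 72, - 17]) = [ - 91 , - 72, -55, - 95/2, - 30, - 19 ,-17,  -  57/17,- 2/5, 0, 19/5, 32.62, 62,79,93]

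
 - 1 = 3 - 4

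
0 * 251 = 0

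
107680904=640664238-532983334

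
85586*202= 17288372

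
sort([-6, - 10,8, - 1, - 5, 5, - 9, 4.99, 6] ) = [ - 10, -9, - 6, - 5, - 1, 4.99, 5, 6,8 ]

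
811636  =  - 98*( - 8282) 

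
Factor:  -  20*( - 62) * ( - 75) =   -  2^3*3^1 * 5^3*31^1  =  - 93000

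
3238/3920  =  1619/1960  =  0.83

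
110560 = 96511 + 14049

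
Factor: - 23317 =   -  7^1 * 3331^1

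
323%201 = 122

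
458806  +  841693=1300499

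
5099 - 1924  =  3175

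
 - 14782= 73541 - 88323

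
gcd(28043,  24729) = 1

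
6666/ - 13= - 6666/13= -512.77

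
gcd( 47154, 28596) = 6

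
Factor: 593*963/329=3^2*7^(-1)*47^( - 1 )*107^1*593^1  =  571059/329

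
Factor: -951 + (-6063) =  - 2^1*3^1*7^1*167^1 = - 7014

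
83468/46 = 41734/23 = 1814.52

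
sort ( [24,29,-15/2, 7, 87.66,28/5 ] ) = [ - 15/2, 28/5, 7, 24, 29,  87.66 ]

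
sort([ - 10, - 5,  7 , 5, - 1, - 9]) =[ - 10,  -  9,-5, - 1,5, 7]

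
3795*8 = 30360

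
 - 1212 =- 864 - 348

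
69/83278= 69/83278 = 0.00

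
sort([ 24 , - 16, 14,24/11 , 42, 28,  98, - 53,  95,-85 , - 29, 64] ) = [ - 85 , - 53 , - 29 , - 16,24/11,14, 24, 28 , 42, 64, 95 , 98 ] 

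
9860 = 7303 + 2557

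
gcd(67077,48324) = 3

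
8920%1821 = 1636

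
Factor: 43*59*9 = 3^2* 43^1*59^1=22833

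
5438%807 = 596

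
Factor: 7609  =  7^1*1087^1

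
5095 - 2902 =2193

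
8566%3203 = 2160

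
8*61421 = 491368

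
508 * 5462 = 2774696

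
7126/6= 1187 + 2/3 = 1187.67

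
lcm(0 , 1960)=0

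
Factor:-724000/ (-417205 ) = 800/461 = 2^5*5^2 *461^(- 1 )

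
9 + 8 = 17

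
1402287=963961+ 438326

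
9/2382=3/794 = 0.00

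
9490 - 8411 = 1079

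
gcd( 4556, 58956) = 68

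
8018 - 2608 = 5410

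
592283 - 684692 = - 92409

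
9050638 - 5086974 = 3963664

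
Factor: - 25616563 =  - 7^2 * 522787^1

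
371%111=38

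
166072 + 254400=420472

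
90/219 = 30/73 = 0.41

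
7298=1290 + 6008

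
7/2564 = 7/2564 = 0.00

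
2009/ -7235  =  -1 + 5226/7235 = - 0.28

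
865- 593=272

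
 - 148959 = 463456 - 612415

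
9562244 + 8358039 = 17920283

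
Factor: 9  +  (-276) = -267 = - 3^1*89^1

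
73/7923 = 73/7923 = 0.01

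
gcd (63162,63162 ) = 63162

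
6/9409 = 6/9409 = 0.00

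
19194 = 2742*7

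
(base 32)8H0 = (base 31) 92p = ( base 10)8736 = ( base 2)10001000100000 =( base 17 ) 1D3F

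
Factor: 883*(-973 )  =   - 7^1*139^1*883^1 = -859159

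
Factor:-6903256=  - 2^3 *862907^1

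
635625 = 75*8475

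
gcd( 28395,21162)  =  3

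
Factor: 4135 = 5^1 * 827^1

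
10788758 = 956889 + 9831869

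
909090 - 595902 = 313188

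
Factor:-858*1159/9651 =-331474/3217 = -2^1 * 11^1*13^1  *19^1*61^1*3217^( - 1) 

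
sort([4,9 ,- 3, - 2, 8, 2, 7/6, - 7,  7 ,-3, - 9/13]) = [ - 7,-3, - 3 ,-2 , -9/13 , 7/6, 2,4 , 7, 8,9]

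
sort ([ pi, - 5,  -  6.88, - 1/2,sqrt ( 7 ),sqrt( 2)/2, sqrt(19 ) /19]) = [ - 6.88, - 5, - 1/2,sqrt(19 )/19,sqrt(2 )/2,  sqrt(7 ), pi] 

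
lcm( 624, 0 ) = 0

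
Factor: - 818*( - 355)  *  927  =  269191530 = 2^1*3^2*5^1*71^1 * 103^1*409^1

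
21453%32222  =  21453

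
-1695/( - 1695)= 1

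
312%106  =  100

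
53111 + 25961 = 79072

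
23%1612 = 23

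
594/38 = 297/19=15.63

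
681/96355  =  681/96355 = 0.01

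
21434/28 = 765+1/2 = 765.50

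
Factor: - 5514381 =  - 3^2*647^1*947^1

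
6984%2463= 2058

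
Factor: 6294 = 2^1*3^1*1049^1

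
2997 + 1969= 4966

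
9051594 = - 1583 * ( - 5718)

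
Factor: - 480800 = -2^5 * 5^2* 601^1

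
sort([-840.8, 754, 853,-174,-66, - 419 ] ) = [ - 840.8,-419, - 174,-66, 754, 853 ]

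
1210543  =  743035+467508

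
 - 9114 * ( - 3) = 27342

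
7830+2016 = 9846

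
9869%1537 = 647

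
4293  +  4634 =8927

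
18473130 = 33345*554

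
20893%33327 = 20893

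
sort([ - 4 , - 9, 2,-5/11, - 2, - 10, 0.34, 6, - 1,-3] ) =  [ - 10, - 9, - 4, - 3, - 2  ,  -  1, -5/11, 0.34,2, 6 ] 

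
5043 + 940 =5983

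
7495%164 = 115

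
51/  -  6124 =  - 51/6124 = - 0.01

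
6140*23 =141220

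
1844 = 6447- 4603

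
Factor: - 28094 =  - 2^1 * 11^1*1277^1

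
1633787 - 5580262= -3946475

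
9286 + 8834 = 18120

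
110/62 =1  +  24/31 = 1.77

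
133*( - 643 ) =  - 85519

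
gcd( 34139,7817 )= 1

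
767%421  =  346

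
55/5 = 11=11.00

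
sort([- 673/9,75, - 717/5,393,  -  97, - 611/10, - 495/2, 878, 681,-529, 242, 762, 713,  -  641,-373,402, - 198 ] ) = [-641, - 529, - 373, - 495/2,-198, - 717/5,-97,-673/9, - 611/10,75, 242,393,402,681,713,762,878]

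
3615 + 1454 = 5069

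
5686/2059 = 5686/2059 = 2.76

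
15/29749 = 15/29749 = 0.00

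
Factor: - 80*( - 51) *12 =48960 = 2^6*3^2*5^1*17^1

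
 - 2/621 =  - 2/621 = - 0.00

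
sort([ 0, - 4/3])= [-4/3,  0]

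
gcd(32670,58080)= 3630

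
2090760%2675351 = 2090760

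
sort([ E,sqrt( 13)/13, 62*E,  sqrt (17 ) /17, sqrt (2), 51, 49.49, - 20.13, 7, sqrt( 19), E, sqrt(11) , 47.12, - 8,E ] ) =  [ - 20.13, - 8,  sqrt( 17 ) /17, sqrt( 13)/13, sqrt( 2), E, E,E,  sqrt(11 ), sqrt( 19 ), 7, 47.12, 49.49, 51, 62 * E ] 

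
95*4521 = 429495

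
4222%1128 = 838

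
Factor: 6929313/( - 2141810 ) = -2^ ( - 1)*3^1*5^( - 1)*11^(  -  1) * 19471^( -1) * 2309771^1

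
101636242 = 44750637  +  56885605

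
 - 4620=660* ( - 7 )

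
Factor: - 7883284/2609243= -2^2*7^ ( - 1 )*13^( - 1) *53^( - 1) * 157^1*541^( - 1)*12553^1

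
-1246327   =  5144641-6390968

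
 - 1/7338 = -1 + 7337/7338 = - 0.00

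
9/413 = 9/413 = 0.02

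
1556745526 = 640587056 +916158470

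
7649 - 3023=4626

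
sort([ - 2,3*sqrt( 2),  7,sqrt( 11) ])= [  -  2,sqrt( 11), 3*sqrt( 2 ),  7]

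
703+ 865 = 1568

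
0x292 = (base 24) 13a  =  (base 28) ne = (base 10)658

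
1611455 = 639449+972006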